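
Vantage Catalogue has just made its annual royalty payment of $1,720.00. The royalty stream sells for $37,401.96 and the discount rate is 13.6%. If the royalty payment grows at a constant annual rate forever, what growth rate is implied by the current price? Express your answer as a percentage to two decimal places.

P = D₀(1+g)/(r−g) ⇒ P(r−g) = D₀(1+g) ⇒ g(P+D₀) = P·r − D₀
g = (P·r − D₀)/(P + D₀) = ($37,401.96×0.136 − $1,720.00) / ($37,401.96 + $1,720.00) = 0.086056

8.61%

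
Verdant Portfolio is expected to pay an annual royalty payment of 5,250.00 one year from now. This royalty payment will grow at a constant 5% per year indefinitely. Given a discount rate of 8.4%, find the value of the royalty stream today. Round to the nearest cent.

154411.76

Growing perpetuity: P = D₁ / (r − g) = 5,250.0000 / (0.084 − 0.05) = 154,411.76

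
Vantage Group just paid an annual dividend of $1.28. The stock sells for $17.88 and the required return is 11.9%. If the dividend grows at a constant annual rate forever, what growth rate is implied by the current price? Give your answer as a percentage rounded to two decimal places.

P = D₀(1+g)/(r−g) ⇒ P(r−g) = D₀(1+g) ⇒ g(P+D₀) = P·r − D₀
g = (P·r − D₀)/(P + D₀) = ($17.88×0.119 − $1.28) / ($17.88 + $1.28) = 0.044244

4.42%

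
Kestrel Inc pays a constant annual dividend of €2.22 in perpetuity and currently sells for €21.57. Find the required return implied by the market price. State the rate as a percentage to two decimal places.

10.29%

P = C/r ⇒ r = C/P = €2.22/€21.57 = 0.102921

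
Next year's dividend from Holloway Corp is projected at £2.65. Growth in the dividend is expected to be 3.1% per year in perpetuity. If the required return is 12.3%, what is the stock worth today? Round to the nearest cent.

Growing perpetuity: P = D₁ / (r − g) = £2.6500 / (0.123 − 0.031) = £28.80

£28.80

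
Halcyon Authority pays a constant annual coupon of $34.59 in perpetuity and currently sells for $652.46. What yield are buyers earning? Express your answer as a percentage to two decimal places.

5.30%

P = C/r ⇒ r = C/P = $34.59/$652.46 = 0.053015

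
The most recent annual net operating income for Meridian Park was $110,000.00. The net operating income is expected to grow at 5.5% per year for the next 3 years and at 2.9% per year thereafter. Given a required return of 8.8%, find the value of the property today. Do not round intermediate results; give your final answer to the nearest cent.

D_1 = 116050.00000
D_2 = 122432.75000
D_3 = 129166.55125
Terminal value at year 3: TV = D_3×(1+g_2)/(r−g_2) = 132912.38124/0.059 = 2252752.22434
P_0 = D_1/(1+r)^1 + D_2/(1+r)^2 + D_3/(1+r)^3 + TV/(1+r)^3
    = 106663.60294 + 103428.40175 + 100291.32706 + 1749148.73811 = 2059532.06986

$2059532.07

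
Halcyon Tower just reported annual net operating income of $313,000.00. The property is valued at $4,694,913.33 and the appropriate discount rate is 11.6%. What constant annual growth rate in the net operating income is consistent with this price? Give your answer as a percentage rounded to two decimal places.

P = D₀(1+g)/(r−g) ⇒ P(r−g) = D₀(1+g) ⇒ g(P+D₀) = P·r − D₀
g = (P·r − D₀)/(P + D₀) = ($4,694,913.33×0.116 − $313,000.00) / ($4,694,913.33 + $313,000.00) = 0.046249

4.62%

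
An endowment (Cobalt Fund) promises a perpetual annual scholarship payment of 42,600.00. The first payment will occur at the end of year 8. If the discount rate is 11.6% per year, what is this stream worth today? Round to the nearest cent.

170334.35

Value at end of year 7: C / r = 42,600.00 / 0.116 = 367,241.3793
Discount to today: PV = 367,241.3793 / (1 + 0.116)^7 = 367,241.3793 / 2.156003 = 170,334.35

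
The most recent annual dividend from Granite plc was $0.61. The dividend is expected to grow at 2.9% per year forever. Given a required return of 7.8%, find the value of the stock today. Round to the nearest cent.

D₁ = D₀ × (1 + g) = $0.61 × 1.029 = $0.6277
Growing perpetuity: P = D₁ / (r − g) = $0.6277 / (0.078 − 0.029) = $12.81

$12.81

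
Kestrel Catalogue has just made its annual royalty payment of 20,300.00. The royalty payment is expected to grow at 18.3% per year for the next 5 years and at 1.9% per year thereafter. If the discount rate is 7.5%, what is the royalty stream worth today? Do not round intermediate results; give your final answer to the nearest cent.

D_1 = 24014.90000
D_2 = 28409.62670
D_3 = 33608.58839
D_4 = 39758.96006
D_5 = 47034.84975
Terminal value at year 5: TV = D_5×(1+g_2)/(r−g_2) = 47928.51190/0.056 = 855866.28388
P_0 = D_1/(1+r)^1 + D_2/(1+r)^2 + D_3/(1+r)^3 + D_4/(1+r)^4 + D_5/(1+r)^5 + TV/(1+r)^5
    = 22339.44186 + 24583.77648 + 27053.58845 + 29771.53036 + 32762.53062 + 596161.04817 = 732671.91594

732671.92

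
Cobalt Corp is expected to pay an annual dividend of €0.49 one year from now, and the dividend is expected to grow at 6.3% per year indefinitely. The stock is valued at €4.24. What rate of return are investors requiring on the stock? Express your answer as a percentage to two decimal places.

17.86%

P = D₁/(r − g) ⇒ r = D₁/P + g = €0.4900/€4.24 + 0.063 = 0.115566 + 0.063 = 0.178566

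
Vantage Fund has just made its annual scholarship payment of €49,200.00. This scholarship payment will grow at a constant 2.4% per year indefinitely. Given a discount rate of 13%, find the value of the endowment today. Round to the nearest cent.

D₁ = D₀ × (1 + g) = €49,200.00 × 1.024 = €50,380.8000
Growing perpetuity: P = D₁ / (r − g) = €50,380.8000 / (0.13 − 0.024) = €475,290.57

€475290.57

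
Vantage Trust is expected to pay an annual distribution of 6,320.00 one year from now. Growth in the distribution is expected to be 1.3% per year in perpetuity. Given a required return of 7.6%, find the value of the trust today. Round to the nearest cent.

Growing perpetuity: P = D₁ / (r − g) = 6,320.0000 / (0.076 − 0.013) = 100,317.46

100317.46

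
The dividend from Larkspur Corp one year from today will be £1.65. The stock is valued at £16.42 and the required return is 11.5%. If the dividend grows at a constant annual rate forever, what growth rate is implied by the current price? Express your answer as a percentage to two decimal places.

P = D₁/(r−g) ⇒ g = r − D₁/P = 0.115 − £1.65/£16.42 = 0.014513

1.45%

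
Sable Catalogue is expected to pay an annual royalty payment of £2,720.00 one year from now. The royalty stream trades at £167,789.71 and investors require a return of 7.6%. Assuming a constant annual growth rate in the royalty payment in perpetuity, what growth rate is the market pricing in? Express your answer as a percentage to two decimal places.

P = D₁/(r−g) ⇒ g = r − D₁/P = 0.076 − £2,720.00/£167,789.71 = 0.059789

5.98%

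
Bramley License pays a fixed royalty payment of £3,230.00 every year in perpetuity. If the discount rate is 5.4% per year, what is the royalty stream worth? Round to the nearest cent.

Level perpetuity: PV = C / r = £3,230.00 / 0.054 = £59,814.81

£59814.81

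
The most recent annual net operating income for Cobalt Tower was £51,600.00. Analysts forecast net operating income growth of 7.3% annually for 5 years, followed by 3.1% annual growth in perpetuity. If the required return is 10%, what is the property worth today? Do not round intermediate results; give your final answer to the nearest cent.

D_1 = 55366.80000
D_2 = 59408.57640
D_3 = 63745.40248
D_4 = 68398.81686
D_5 = 73391.93049
Terminal value at year 5: TV = D_5×(1+g_2)/(r−g_2) = 75667.08033/0.069 = 1096624.35266
P_0 = D_1/(1+r)^1 + D_2/(1+r)^2 + D_3/(1+r)^3 + D_4/(1+r)^4 + D_5/(1+r)^5 + TV/(1+r)^5
    = 50333.45455 + 49097.99702 + 47892.86437 + 46717.31225 + 45570.61458 + 680917.44396 = 920529.68672

£920529.69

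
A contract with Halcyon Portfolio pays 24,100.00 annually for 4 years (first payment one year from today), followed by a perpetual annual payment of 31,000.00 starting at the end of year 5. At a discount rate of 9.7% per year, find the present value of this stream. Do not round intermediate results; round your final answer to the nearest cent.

PV of 4-year annuity: 24,100.00 × [1 − (1+0.097)^−4] / 0.097 = 76892.51778
Perpetuity value at year 4: 31,000.00 / 0.097 = 319587.62887
PV of perpetuity: 319587.62887 / (1+0.097)^4 = 220680.24085
Total PV = 76892.51778 + 220680.24085 = 297572.75863

297572.76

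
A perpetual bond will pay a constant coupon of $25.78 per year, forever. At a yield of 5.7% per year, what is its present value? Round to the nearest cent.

Level perpetuity: PV = C / r = $25.78 / 0.057 = $452.28

$452.28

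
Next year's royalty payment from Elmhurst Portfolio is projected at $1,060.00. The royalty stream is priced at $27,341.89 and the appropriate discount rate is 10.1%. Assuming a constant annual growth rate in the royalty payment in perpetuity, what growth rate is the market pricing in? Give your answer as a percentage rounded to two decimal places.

P = D₁/(r−g) ⇒ g = r − D₁/P = 0.101 − $1,060.00/$27,341.89 = 0.062232

6.22%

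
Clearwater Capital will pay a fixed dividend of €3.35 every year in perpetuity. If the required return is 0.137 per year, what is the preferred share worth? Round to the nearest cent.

€24.45

Level perpetuity: PV = C / r = €3.35 / 0.137 = €24.45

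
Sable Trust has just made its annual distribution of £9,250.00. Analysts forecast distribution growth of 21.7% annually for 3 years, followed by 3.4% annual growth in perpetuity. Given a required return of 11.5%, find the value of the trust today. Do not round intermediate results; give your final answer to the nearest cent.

D_1 = 11257.25000
D_2 = 13700.07325
D_3 = 16672.98915
Terminal value at year 3: TV = D_3×(1+g_2)/(r−g_2) = 17239.87078/0.081 = 212837.91082
P_0 = D_1/(1+r)^1 + D_2/(1+r)^2 + D_3/(1+r)^3 + TV/(1+r)^3
    = 10096.18834 + 11019.78584 + 12027.87387 + 153541.00720 = 186684.85525

£186684.86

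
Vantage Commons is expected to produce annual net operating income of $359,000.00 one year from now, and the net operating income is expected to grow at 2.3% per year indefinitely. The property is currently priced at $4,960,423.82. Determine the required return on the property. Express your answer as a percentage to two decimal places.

9.54%

P = D₁/(r − g) ⇒ r = D₁/P + g = $359,000.0000/$4,960,423.82 + 0.023 = 0.072373 + 0.023 = 0.095373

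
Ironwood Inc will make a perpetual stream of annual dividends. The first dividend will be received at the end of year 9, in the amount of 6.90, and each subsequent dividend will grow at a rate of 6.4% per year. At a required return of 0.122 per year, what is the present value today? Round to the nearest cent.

Value at end of year 8: C₁ / (r − g) = 6.90 / (0.122 − 0.064) = 118.9655
Discount to today: PV = 118.9655 / (1 + 0.122)^8 = 118.9655 / 2.511556 = 47.37

47.37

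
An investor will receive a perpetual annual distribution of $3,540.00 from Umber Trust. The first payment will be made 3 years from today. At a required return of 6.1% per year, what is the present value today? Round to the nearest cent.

Value at end of year 2: C / r = $3,540.00 / 0.061 = $58,032.7869
Discount to today: PV = $58,032.7869 / (1 + 0.061)^2 = $58,032.7869 / 1.125721 = $51,551.66

$51551.66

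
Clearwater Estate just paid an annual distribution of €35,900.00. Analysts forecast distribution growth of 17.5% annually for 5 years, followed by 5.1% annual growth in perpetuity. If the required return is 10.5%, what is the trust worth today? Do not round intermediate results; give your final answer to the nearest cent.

D_1 = 42182.50000
D_2 = 49564.43750
D_3 = 58238.21406
D_4 = 68429.90152
D_5 = 80405.13429
Terminal value at year 5: TV = D_5×(1+g_2)/(r−g_2) = 84505.79614/0.054 = 1564922.15072
P_0 = D_1/(1+r)^1 + D_2/(1+r)^2 + D_3/(1+r)^3 + D_4/(1+r)^4 + D_5/(1+r)^5 + TV/(1+r)^5
    = 38174.20814 + 40592.48377 + 43163.95333 + 45898.32142 + 48805.90739 + 949907.56792 = 1166542.44199

€1166542.44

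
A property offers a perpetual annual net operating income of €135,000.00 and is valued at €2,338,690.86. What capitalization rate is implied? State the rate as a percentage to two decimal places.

P = C/r ⇒ r = C/P = €135,000.00/€2,338,690.86 = 0.057725

5.77%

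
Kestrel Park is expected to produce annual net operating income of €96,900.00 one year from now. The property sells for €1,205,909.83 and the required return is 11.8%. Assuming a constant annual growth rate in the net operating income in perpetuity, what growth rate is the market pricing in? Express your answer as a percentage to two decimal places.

P = D₁/(r−g) ⇒ g = r − D₁/P = 0.118 − €96,900.00/€1,205,909.83 = 0.037646

3.76%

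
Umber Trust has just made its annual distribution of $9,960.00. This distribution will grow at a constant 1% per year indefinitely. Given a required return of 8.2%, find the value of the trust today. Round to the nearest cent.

$139716.67

D₁ = D₀ × (1 + g) = $9,960.00 × 1.01 = $10,059.6000
Growing perpetuity: P = D₁ / (r − g) = $10,059.6000 / (0.082 − 0.01) = $139,716.67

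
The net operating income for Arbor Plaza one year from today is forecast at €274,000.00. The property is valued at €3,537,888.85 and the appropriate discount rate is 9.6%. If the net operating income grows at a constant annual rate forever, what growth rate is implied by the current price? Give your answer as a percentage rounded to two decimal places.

1.86%

P = D₁/(r−g) ⇒ g = r − D₁/P = 0.096 − €274,000.00/€3,537,888.85 = 0.018553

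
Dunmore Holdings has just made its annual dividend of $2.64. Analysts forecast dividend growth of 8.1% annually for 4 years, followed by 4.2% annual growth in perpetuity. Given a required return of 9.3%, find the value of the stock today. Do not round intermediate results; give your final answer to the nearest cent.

$61.88

D_1 = 2.85384
D_2 = 3.08500
D_3 = 3.33489
D_4 = 3.60501
Terminal value at year 4: TV = D_4×(1+g_2)/(r−g_2) = 3.75642/0.051 = 73.65534
P_0 = D_1/(1+r)^1 + D_2/(1+r)^2 + D_3/(1+r)^3 + D_4/(1+r)^4 + TV/(1+r)^4
    = 2.61102 + 2.58235 + 2.55400 + 2.52596 + 51.60878 = 61.88210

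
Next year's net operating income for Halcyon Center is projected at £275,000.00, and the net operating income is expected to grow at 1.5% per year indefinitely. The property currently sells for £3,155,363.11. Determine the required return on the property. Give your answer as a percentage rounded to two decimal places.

10.22%

P = D₁/(r − g) ⇒ r = D₁/P + g = £275,000.0000/£3,155,363.11 + 0.015 = 0.087153 + 0.015 = 0.102153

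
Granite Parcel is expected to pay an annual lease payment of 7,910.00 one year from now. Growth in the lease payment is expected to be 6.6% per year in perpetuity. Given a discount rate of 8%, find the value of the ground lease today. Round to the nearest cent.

565000.00

Growing perpetuity: P = D₁ / (r − g) = 7,910.0000 / (0.08 − 0.066) = 565,000.00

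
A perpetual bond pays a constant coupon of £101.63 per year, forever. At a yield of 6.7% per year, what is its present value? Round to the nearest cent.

Level perpetuity: PV = C / r = £101.63 / 0.067 = £1,516.87

£1516.87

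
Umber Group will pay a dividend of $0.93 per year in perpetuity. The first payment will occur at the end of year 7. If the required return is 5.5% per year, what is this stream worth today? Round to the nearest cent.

Value at end of year 6: C / r = $0.93 / 0.055 = $16.9091
Discount to today: PV = $16.9091 / (1 + 0.055)^6 = $16.9091 / 1.378843 = $12.26

$12.26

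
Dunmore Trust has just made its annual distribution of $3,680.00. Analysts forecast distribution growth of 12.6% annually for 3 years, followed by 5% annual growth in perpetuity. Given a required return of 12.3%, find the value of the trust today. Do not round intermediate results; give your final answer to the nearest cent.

$64455.94

D_1 = 4143.68000
D_2 = 4665.78368
D_3 = 5253.67242
Terminal value at year 3: TV = D_3×(1+g_2)/(r−g_2) = 5516.35604/0.073 = 75566.52116
P_0 = D_1/(1+r)^1 + D_2/(1+r)^2 + D_3/(1+r)^3 + TV/(1+r)^3
    = 3689.83081 + 3699.68788 + 3709.57129 + 53356.84729 = 64455.93727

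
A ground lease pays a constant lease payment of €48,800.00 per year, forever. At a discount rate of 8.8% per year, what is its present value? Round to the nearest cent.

Level perpetuity: PV = C / r = €48,800.00 / 0.088 = €554,545.45

€554545.45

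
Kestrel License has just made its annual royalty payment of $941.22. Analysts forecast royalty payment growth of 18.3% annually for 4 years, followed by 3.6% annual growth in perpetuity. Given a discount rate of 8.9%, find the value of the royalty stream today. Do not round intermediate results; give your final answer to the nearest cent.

$30271.91

D_1 = 1113.46326
D_2 = 1317.22704
D_3 = 1558.27958
D_4 = 1843.44475
Terminal value at year 4: TV = D_4×(1+g_2)/(r−g_2) = 1909.80876/0.053 = 36034.12753
P_0 = D_1/(1+r)^1 + D_2/(1+r)^2 + D_3/(1+r)^3 + D_4/(1+r)^4 + TV/(1+r)^4
    = 1022.46397 + 1110.72073 + 1206.59561 + 1310.74620 + 25621.37850 = 30271.90500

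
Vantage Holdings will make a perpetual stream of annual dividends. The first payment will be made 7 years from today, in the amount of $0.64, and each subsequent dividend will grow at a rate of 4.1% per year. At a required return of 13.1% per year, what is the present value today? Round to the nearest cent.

$3.40

Value at end of year 6: C₁ / (r − g) = $0.64 / (0.131 − 0.041) = $7.1111
Discount to today: PV = $7.1111 / (1 + 0.131)^6 = $7.1111 / 2.093031 = $3.40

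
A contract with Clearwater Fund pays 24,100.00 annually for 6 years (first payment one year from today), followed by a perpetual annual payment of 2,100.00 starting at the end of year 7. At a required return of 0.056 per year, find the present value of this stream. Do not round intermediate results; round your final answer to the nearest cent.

147054.16

PV of 6-year annuity: 24,100.00 × [1 − (1+0.056)^−6] / 0.056 = 120011.60436
Perpetuity value at year 6: 2,100.00 / 0.056 = 37500.00000
PV of perpetuity: 37500.00000 / (1+0.056)^6 = 27042.55730
Total PV = 120011.60436 + 27042.55730 = 147054.16166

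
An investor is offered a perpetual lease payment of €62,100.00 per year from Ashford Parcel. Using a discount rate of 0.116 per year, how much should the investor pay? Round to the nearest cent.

Level perpetuity: PV = C / r = €62,100.00 / 0.116 = €535,344.83

€535344.83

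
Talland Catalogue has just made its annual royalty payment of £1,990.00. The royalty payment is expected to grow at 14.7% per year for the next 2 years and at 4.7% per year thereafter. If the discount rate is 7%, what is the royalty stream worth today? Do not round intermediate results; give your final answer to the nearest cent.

D_1 = 2282.53000
D_2 = 2618.06191
Terminal value at year 2: TV = D_2×(1+g_2)/(r−g_2) = 2741.11082/0.023 = 119178.73129
P_0 = D_1/(1+r)^1 + D_2/(1+r)^2 + TV/(1+r)^2
    = 2133.20561 + 2286.71667 + 104095.31950 = 108515.24177

£108515.24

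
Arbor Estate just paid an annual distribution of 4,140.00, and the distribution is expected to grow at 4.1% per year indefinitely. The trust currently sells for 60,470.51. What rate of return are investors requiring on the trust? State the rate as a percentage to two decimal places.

11.23%

D₁ = 4,140.00 × 1.041 = 4,309.7400
P = D₁/(r − g) ⇒ r = D₁/P + g = 4,309.7400/60,470.51 + 0.041 = 0.071270 + 0.041 = 0.112270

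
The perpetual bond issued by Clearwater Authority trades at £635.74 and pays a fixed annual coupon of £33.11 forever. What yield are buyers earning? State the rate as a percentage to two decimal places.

5.21%

P = C/r ⇒ r = C/P = £33.11/£635.74 = 0.052081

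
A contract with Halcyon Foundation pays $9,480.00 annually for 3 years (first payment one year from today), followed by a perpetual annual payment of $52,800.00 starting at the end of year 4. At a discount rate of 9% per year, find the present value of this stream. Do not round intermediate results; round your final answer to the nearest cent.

PV of 3-year annuity: $9,480.00 × [1 − (1+0.09)^−3] / 0.09 = 23996.67343
Perpetuity value at year 3: $52,800.00 / 0.09 = 586666.66667
PV of perpetuity: 586666.66667 / (1+0.09)^3 = 453014.30830
Total PV = 23996.67343 + 453014.30830 = 477010.98174

$477010.98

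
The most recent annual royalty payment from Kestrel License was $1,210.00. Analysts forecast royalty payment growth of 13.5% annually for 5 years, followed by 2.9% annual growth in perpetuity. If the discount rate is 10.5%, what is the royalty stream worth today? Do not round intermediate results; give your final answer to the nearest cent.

$25291.71

D_1 = 1373.35000
D_2 = 1558.75225
D_3 = 1769.18380
D_4 = 2008.02362
D_5 = 2279.10681
Terminal value at year 5: TV = D_5×(1+g_2)/(r−g_2) = 2345.20090/0.076 = 30857.90662
P_0 = D_1/(1+r)^1 + D_2/(1+r)^2 + D_3/(1+r)^3 + D_4/(1+r)^4 + D_5/(1+r)^5 + TV/(1+r)^5
    = 1242.85068 + 1276.59323 + 1311.25187 + 1346.85147 + 1383.41757 + 18730.74582 = 25291.71064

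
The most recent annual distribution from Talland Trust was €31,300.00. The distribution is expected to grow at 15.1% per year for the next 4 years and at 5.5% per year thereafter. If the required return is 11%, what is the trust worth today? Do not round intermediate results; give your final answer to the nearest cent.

€831330.51

D_1 = 36026.30000
D_2 = 41466.27130
D_3 = 47727.67827
D_4 = 54934.55768
Terminal value at year 4: TV = D_4×(1+g_2)/(r−g_2) = 57955.95836/0.055 = 1053744.69740
P_0 = D_1/(1+r)^1 + D_2/(1+r)^2 + D_3/(1+r)^3 + D_4/(1+r)^4 + TV/(1+r)^4
    = 32456.12613 + 33654.95601 + 34898.06700 + 36187.09470 + 694134.27102 = 831330.51485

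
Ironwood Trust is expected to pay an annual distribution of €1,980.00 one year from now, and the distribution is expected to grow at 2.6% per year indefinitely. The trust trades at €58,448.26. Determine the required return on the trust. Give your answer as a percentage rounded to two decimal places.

P = D₁/(r − g) ⇒ r = D₁/P + g = €1,980.0000/€58,448.26 + 0.026 = 0.033876 + 0.026 = 0.059876

5.99%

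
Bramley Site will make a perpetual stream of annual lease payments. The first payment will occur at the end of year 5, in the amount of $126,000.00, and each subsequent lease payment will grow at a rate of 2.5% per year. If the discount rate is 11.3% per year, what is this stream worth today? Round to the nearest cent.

$933054.94

Value at end of year 4: C₁ / (r − g) = $126,000.00 / (0.113 − 0.025) = $1,431,818.1818
Discount to today: PV = $1,431,818.1818 / (1 + 0.113)^4 = $1,431,818.1818 / 1.534549 = $933,054.94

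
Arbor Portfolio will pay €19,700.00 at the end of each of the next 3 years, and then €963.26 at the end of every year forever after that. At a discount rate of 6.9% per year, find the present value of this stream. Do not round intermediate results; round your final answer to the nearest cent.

PV of 3-year annuity: €19,700.00 × [1 − (1+0.069)^−3] / 0.069 = 51793.62771
Perpetuity value at year 3: €963.26 / 0.069 = 13960.28986
PV of perpetuity: 13960.28986 / (1+0.069)^3 = 11427.76550
Total PV = 51793.62771 + 11427.76550 = 63221.39321

€63221.39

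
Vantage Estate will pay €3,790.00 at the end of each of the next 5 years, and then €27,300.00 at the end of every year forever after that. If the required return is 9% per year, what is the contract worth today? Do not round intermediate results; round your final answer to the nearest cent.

PV of 5-year annuity: €3,790.00 × [1 − (1+0.09)^−5] / 0.09 = 14741.77829
Perpetuity value at year 5: €27,300.00 / 0.09 = 303333.33333
PV of perpetuity: 303333.33333 / (1+0.09)^5 = 197145.85384
Total PV = 14741.77829 + 197145.85384 = 211887.63213

€211887.63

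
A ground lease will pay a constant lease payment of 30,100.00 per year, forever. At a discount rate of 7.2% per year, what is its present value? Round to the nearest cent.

418055.56

Level perpetuity: PV = C / r = 30,100.00 / 0.072 = 418,055.56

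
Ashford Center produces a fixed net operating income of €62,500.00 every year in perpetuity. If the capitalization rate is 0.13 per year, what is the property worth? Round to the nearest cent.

Level perpetuity: PV = C / r = €62,500.00 / 0.13 = €480,769.23

€480769.23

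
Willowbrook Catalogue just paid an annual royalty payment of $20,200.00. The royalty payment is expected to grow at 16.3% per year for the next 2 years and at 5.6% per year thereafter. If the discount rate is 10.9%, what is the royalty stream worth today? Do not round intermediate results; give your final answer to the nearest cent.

D_1 = 23492.60000
D_2 = 27321.89380
Terminal value at year 2: TV = D_2×(1+g_2)/(r−g_2) = 28851.91985/0.053 = 544375.84628
P_0 = D_1/(1+r)^1 + D_2/(1+r)^2 + TV/(1+r)^2
    = 21183.58882 + 22215.07105 + 442624.81190 = 486023.47177

$486023.47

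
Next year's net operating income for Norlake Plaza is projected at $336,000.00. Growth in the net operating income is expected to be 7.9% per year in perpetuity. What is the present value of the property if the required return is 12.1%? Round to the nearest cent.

$8000000.00

Growing perpetuity: P = D₁ / (r − g) = $336,000.0000 / (0.121 − 0.079) = $8,000,000.00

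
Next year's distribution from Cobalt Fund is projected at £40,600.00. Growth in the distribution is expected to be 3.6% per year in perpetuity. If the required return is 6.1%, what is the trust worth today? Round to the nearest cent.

Growing perpetuity: P = D₁ / (r − g) = £40,600.0000 / (0.061 − 0.036) = £1,624,000.00

£1624000.00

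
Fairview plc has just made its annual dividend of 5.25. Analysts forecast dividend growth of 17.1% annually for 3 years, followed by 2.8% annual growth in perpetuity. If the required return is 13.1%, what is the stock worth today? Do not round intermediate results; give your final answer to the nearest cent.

75.05

D_1 = 6.14775
D_2 = 7.19902
D_3 = 8.43005
Terminal value at year 3: TV = D_3×(1+g_2)/(r−g_2) = 8.66609/0.103 = 84.13678
P_0 = D_1/(1+r)^1 + D_2/(1+r)^2 + D_3/(1+r)^3 + TV/(1+r)^3
    = 5.43568 + 5.62792 + 5.82696 + 58.15647 = 75.04703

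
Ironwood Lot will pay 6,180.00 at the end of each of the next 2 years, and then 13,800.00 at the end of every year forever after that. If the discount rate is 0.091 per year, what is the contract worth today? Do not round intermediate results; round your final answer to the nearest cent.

PV of 2-year annuity: 6,180.00 × [1 − (1+0.091)^−2] / 0.091 = 10856.57924
Perpetuity value at year 2: 13,800.00 / 0.091 = 151648.35165
PV of perpetuity: 151648.35165 / (1+0.091)^2 = 127405.50479
Total PV = 10856.57924 + 127405.50479 = 138262.08404

138262.08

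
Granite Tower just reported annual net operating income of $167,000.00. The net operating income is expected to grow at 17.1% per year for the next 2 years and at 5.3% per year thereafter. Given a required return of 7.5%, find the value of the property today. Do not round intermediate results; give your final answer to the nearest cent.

D_1 = 195557.00000
D_2 = 228997.24700
Terminal value at year 2: TV = D_2×(1+g_2)/(r−g_2) = 241134.10109/0.022 = 10960640.95868
P_0 = D_1/(1+r)^1 + D_2/(1+r)^2 + TV/(1+r)^2
    = 181913.48837 + 198158.78594 + 9484600.07241 = 9864672.34672

$9864672.35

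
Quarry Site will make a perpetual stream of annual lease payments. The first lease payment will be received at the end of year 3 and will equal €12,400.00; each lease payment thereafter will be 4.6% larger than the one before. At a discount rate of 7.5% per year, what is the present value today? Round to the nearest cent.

€370004.29

Value at end of year 2: C₁ / (r − g) = €12,400.00 / (0.075 − 0.046) = €427,586.2069
Discount to today: PV = €427,586.2069 / (1 + 0.075)^2 = €427,586.2069 / 1.155625 = €370,004.29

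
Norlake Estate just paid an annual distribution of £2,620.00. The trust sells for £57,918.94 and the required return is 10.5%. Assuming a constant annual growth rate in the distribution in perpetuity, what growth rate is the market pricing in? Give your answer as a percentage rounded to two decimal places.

P = D₀(1+g)/(r−g) ⇒ P(r−g) = D₀(1+g) ⇒ g(P+D₀) = P·r − D₀
g = (P·r − D₀)/(P + D₀) = (£57,918.94×0.105 − £2,620.00) / (£57,918.94 + £2,620.00) = 0.057178

5.72%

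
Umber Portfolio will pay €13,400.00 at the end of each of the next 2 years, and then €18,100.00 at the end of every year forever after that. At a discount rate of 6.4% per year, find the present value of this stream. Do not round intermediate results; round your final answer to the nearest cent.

€274243.62

PV of 2-year annuity: €13,400.00 × [1 − (1+0.064)^−2] / 0.064 = 24430.43699
Perpetuity value at year 2: €18,100.00 / 0.064 = 282812.50000
PV of perpetuity: 282812.50000 / (1+0.064)^2 = 249813.17839
Total PV = 24430.43699 + 249813.17839 = 274243.61538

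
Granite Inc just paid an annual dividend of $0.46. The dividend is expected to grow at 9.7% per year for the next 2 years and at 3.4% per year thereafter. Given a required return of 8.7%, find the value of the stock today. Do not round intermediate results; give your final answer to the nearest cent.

$10.07

D_1 = 0.50462
D_2 = 0.55357
Terminal value at year 2: TV = D_2×(1+g_2)/(r−g_2) = 0.57239/0.053 = 10.79980
P_0 = D_1/(1+r)^1 + D_2/(1+r)^2 + TV/(1+r)^2
    = 0.46423 + 0.46850 + 9.14022 = 10.07295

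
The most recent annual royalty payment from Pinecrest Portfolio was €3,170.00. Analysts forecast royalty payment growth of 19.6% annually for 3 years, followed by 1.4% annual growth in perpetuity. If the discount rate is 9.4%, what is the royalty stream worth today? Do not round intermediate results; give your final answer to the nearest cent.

€63894.87

D_1 = 3791.32000
D_2 = 4534.41872
D_3 = 5423.16479
Terminal value at year 3: TV = D_3×(1+g_2)/(r−g_2) = 5499.08910/0.08 = 68738.61370
P_0 = D_1/(1+r)^1 + D_2/(1+r)^2 + D_3/(1+r)^3 + TV/(1+r)^3
    = 3465.55759 + 3788.67173 + 4141.91169 + 52498.73069 = 63894.87170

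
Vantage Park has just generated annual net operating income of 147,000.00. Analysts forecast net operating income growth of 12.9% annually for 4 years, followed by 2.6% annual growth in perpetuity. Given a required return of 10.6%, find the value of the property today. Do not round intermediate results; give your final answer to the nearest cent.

2666269.13

D_1 = 165963.00000
D_2 = 187372.22700
D_3 = 211543.24428
D_4 = 238832.32280
Terminal value at year 4: TV = D_4×(1+g_2)/(r−g_2) = 245041.96319/0.08 = 3063024.53985
P_0 = D_1/(1+r)^1 + D_2/(1+r)^2 + D_3/(1+r)^3 + D_4/(1+r)^4 + TV/(1+r)^4
    = 150056.96203 + 153177.49559 + 156362.92272 + 159614.59290 + 2047057.15395 = 2666269.12718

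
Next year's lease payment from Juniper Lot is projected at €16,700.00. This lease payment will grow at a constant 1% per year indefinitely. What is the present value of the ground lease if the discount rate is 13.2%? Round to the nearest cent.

Growing perpetuity: P = D₁ / (r − g) = €16,700.0000 / (0.132 − 0.01) = €136,885.25

€136885.25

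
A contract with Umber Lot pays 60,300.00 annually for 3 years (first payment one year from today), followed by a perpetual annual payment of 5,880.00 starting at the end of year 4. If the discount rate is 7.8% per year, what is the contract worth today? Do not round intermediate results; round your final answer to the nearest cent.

PV of 3-year annuity: 60,300.00 × [1 − (1+0.078)^−3] / 0.078 = 155961.46253
Perpetuity value at year 3: 5,880.00 / 0.078 = 75384.61538
PV of perpetuity: 75384.61538 / (1+0.078)^3 = 60176.43297
Total PV = 155961.46253 + 60176.43297 = 216137.89550

216137.90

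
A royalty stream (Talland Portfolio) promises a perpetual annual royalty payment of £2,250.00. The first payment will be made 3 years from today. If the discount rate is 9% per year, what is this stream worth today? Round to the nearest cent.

Value at end of year 2: C / r = £2,250.00 / 0.09 = £25,000.0000
Discount to today: PV = £25,000.0000 / (1 + 0.09)^2 = £25,000.0000 / 1.188100 = £21,042.00

£21042.00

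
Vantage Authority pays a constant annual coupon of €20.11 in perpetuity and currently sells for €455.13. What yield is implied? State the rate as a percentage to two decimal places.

P = C/r ⇒ r = C/P = €20.11/€455.13 = 0.044185

4.42%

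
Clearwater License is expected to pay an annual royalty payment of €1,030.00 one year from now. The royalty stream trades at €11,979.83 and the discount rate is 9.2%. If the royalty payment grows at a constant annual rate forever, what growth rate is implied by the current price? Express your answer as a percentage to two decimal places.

P = D₁/(r−g) ⇒ g = r − D₁/P = 0.092 − €1,030.00/€11,979.83 = 0.006022

0.60%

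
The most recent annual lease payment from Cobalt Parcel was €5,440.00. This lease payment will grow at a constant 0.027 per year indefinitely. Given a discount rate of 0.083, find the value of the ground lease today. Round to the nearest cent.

D₁ = D₀ × (1 + g) = €5,440.00 × 1.027 = €5,586.8800
Growing perpetuity: P = D₁ / (r − g) = €5,586.8800 / (0.083 − 0.027) = €99,765.71

€99765.71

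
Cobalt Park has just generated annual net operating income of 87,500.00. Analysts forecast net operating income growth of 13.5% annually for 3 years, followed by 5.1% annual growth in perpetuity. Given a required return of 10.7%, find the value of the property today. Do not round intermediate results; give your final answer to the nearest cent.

2045980.82

D_1 = 99312.50000
D_2 = 112719.68750
D_3 = 127936.84531
Terminal value at year 3: TV = D_3×(1+g_2)/(r−g_2) = 134461.62442/0.056 = 2401100.43613
P_0 = D_1/(1+r)^1 + D_2/(1+r)^2 + D_3/(1+r)^3 + TV/(1+r)^3
    = 89713.18880 + 91982.35708 + 94308.92076 + 1769976.35218 = 2045980.81882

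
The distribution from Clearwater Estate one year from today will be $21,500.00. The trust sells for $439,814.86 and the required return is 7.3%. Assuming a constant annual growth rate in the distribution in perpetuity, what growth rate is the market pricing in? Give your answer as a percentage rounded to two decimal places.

P = D₁/(r−g) ⇒ g = r − D₁/P = 0.073 − $21,500.00/$439,814.86 = 0.024116

2.41%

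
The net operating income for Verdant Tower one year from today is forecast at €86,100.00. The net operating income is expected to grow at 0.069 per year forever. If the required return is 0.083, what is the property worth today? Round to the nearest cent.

€6150000.00

Growing perpetuity: P = D₁ / (r − g) = €86,100.0000 / (0.083 − 0.069) = €6,150,000.00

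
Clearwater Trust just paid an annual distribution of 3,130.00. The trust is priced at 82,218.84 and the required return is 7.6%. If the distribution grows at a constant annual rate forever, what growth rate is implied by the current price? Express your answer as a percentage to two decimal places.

3.65%

P = D₀(1+g)/(r−g) ⇒ P(r−g) = D₀(1+g) ⇒ g(P+D₀) = P·r − D₀
g = (P·r − D₀)/(P + D₀) = (82,218.84×0.076 − 3,130.00) / (82,218.84 + 3,130.00) = 0.036540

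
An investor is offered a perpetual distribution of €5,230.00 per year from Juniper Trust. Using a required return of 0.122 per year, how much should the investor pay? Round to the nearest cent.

€42868.85

Level perpetuity: PV = C / r = €5,230.00 / 0.122 = €42,868.85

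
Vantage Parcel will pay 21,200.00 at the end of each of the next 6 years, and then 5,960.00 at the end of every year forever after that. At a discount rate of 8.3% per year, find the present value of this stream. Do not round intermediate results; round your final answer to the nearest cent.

PV of 6-year annuity: 21,200.00 × [1 − (1+0.083)^−6] / 0.083 = 97119.45821
Perpetuity value at year 6: 5,960.00 / 0.083 = 71807.22892
PV of perpetuity: 71807.22892 / (1+0.083)^6 = 44503.83406
Total PV = 97119.45821 + 44503.83406 = 141623.29227

141623.29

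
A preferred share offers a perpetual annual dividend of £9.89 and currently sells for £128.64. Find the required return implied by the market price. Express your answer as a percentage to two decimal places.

7.69%

P = C/r ⇒ r = C/P = £9.89/£128.64 = 0.076881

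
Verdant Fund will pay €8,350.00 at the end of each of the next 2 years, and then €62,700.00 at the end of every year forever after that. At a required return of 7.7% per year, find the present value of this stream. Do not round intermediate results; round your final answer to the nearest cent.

€716965.15

PV of 2-year annuity: €8,350.00 × [1 − (1+0.077)^−2] / 0.077 = 14951.73411
Perpetuity value at year 2: €62,700.00 / 0.077 = 814285.71429
PV of perpetuity: 814285.71429 / (1+0.077)^2 = 702013.41141
Total PV = 14951.73411 + 702013.41141 = 716965.14553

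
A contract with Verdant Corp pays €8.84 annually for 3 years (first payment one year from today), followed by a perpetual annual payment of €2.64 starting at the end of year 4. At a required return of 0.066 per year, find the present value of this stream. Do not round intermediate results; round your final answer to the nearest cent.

€56.39

PV of 3-year annuity: €8.84 × [1 − (1+0.066)^−3] / 0.066 = 23.36955
Perpetuity value at year 3: €2.64 / 0.066 = 40.00000
PV of perpetuity: 40.00000 / (1+0.066)^3 = 33.02086
Total PV = 23.36955 + 33.02086 = 56.39041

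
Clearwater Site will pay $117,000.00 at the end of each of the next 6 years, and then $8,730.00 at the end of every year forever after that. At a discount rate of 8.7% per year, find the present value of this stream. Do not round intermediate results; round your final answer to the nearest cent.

PV of 6-year annuity: $117,000.00 × [1 − (1+0.087)^−6] / 0.087 = 529580.33227
Perpetuity value at year 6: $8,730.00 / 0.087 = 100344.82759
PV of perpetuity: 100344.82759 / (1+0.087)^6 = 60829.98741
Total PV = 529580.33227 + 60829.98741 = 590410.31968

$590410.32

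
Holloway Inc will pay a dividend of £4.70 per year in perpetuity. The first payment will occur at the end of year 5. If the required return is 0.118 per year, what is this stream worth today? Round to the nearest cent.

Value at end of year 4: C / r = £4.70 / 0.118 = £39.8305
Discount to today: PV = £39.8305 / (1 + 0.118)^4 = £39.8305 / 1.562310 = £25.49

£25.49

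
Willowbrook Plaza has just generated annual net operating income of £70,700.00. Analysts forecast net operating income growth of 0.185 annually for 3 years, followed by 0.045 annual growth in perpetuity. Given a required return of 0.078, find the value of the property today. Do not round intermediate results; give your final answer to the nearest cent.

D_1 = 83779.50000
D_2 = 99278.70750
D_3 = 117645.26839
Terminal value at year 3: TV = D_3×(1+g_2)/(r−g_2) = 122939.30546/0.033 = 3725433.49894
P_0 = D_1/(1+r)^1 + D_2/(1+r)^2 + D_3/(1+r)^3 + TV/(1+r)^3
    = 77717.53247 + 85431.61037 + 93911.37132 + 2973860.09181 = 3230920.60596

£3230920.61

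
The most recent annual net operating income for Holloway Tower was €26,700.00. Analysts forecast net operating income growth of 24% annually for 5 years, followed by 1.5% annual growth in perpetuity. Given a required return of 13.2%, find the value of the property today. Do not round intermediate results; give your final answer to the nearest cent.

D_1 = 33108.00000
D_2 = 41053.92000
D_3 = 50906.86080
D_4 = 63124.50739
D_5 = 78274.38917
Terminal value at year 5: TV = D_5×(1+g_2)/(r−g_2) = 79448.50500/0.117 = 679047.05131
P_0 = D_1/(1+r)^1 + D_2/(1+r)^2 + D_3/(1+r)^3 + D_4/(1+r)^4 + D_5/(1+r)^5 + TV/(1+r)^5
    = 29247.34982 + 32037.73302 + 35094.33653 + 38442.55945 + 42110.22413 + 365315.19222 = 542247.39516

€542247.40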